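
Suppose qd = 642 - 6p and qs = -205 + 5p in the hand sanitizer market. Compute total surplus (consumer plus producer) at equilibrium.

Equilibrium: 642 - 6p = -205 + 5p gives p* = 77, q* = 180.
Demand choke price: p = 107; supply starts at p = 41.
CS = ½(107 − 77)(180) = 2700; PS = ½(77 − 41)(180) = 3240.

Total surplus = 5940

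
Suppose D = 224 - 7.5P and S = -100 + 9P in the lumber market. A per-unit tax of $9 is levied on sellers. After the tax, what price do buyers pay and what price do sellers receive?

Pre-tax equilibrium: P* = 216/11, Q* = 844/11.
Tax on sellers shifts supply to S = -100 + 9(P − 9) = -181 + 9P.
224 - 7.5P = -181 + 9P gives buyer price Pb = 270/11; sellers receive Ps = 270/11 − 9 = 171/11.
New quantity: Q = 224 − 7.5(270/11) = 439/11.

Buyers pay 270/11, sellers receive 171/11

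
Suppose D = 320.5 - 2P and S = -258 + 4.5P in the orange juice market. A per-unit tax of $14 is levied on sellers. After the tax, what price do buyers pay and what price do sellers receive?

Pre-tax equilibrium: P* = 89, Q* = 142.5.
Tax on sellers shifts supply to S = -258 + 4.5(P − 14) = -321 + 4.5P.
320.5 - 2P = -321 + 4.5P gives buyer price Pb = 1283/13; sellers receive Ps = 1283/13 − 14 = 1101/13.
New quantity: Q = 320.5 − 2(1283/13) = 3201/26.

Buyers pay 1283/13, sellers receive 1101/13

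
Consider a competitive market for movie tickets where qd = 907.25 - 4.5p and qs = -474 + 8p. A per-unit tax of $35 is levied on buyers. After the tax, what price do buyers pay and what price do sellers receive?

Buyers pay $132.9, sellers receive $97.9

Pre-tax equilibrium: p* = 110.5, q* = 410.
Tax on buyers shifts demand to qd = 907.25 − 4.5(p + 35) = 749.75 - 4.5p.
749.75 - 4.5p = -474 + 8p gives seller price ps = 97.9; buyers pay pb = 97.9 + 35 = 132.9.
New quantity: q = 907.25 − 4.5(132.9) = 309.2.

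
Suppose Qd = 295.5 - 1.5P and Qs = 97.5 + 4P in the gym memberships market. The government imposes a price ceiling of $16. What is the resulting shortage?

Shortage = 110

Equilibrium price would be P* = 36, so the ceiling at 16 binds.
At P = 16: Qd = 295.5 − 1.5(16) = 271.5, Qs = 97.5 + 4(16) = 161.5.
Shortage = 271.5 − 161.5 = 110.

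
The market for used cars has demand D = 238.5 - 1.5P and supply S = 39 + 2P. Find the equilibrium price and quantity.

Set D = S: 238.5 - 1.5P = 39 + 2P.
199.5 = 3.5P, so P* = 57.
Q* = 238.5 − 1.5(57) = 153.

P* = 57, Q* = 153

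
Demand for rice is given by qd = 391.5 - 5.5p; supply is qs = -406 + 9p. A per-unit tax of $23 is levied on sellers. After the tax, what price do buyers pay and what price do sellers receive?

Buyers pay 2009/29, sellers receive 1342/29

Pre-tax equilibrium: p* = 55, q* = 89.
Tax on sellers shifts supply to qs = -406 + 9(p − 23) = -613 + 9p.
391.5 - 5.5p = -613 + 9p gives buyer price pb = 2009/29; sellers receive ps = 2009/29 − 23 = 1342/29.
New quantity: q = 391.5 − 5.5(2009/29) = 304/29.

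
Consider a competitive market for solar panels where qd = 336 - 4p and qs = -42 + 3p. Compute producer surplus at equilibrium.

Equilibrium: 336 - 4p = -42 + 3p gives p* = 54, q* = 120.
Supply starts at p = 14 (where qs = 0).
PS = ½(54 − 14)(120) = 2400.

Producer surplus = 2400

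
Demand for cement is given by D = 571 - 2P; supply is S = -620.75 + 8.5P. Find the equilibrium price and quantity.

P* = 113.5, Q* = 344

Set D = S: 571 - 2P = -620.75 + 8.5P.
1191.75 = 10.5P, so P* = 113.5.
Q* = 571 − 2(113.5) = 344.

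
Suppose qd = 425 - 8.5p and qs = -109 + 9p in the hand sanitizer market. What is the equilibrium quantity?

Set qd = qs: 425 - 8.5p = -109 + 9p.
534 = 17.5p, so p* = 1068/35.
q* = 425 − 8.5(1068/35) = 5797/35.

q* = 5797/35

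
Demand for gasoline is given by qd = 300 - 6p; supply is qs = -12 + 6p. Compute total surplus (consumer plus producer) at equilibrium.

Equilibrium: 300 - 6p = -12 + 6p gives p* = 26, q* = 144.
Demand choke price: p = 50; supply starts at p = 2.
CS = ½(50 − 26)(144) = 1728; PS = ½(26 − 2)(144) = 1728.

Total surplus = 3456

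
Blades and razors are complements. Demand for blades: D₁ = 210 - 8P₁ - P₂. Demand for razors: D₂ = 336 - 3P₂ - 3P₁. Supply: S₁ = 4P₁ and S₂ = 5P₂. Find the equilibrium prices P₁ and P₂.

P₁ = 448/31, P₂ = 1134/31

Market 1: 210 - 8P₁ - P₂ = 4P₁ → 12P₁ + P₂ = 210.
Market 2: 8P₂ + 3P₁ = 336.
Eliminating P₂: 8×(1) − 1×(2) gives 93P₁ = 1344, so P₁ = 448/31.
Back-substitute into (2): P₂ = (336 − 3×448/31) / 8 = 1134/31.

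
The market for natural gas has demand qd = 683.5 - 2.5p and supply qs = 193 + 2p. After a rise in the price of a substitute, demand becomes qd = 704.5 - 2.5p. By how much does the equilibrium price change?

Δp = 14/3

Original equilibrium: p* = 109, q* = 411.
New equilibrium: 704.5 - 2.5p = 193 + 2p, so 511.5 = 4.5p and p' = 341/3; q' = 704.5 − 2.5(341/3) = 1261/3.
Change in price: 341/3 − 109 = 14/3.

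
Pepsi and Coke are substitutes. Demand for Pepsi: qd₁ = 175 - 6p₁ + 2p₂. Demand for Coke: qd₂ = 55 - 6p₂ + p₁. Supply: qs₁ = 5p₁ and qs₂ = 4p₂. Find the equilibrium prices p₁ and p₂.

Market 1: 175 - 6p₁ + 2p₂ = 5p₁ → 11p₁ - 2p₂ = 175.
Market 2: 10p₂ - p₁ = 55.
Eliminating p₂: 10×(1) + 2×(2) gives 108p₁ = 1860, so p₁ = 155/9.
Back-substitute into (2): p₂ = (55 + 1×155/9) / 10 = 65/9.

p₁ = 155/9, p₂ = 65/9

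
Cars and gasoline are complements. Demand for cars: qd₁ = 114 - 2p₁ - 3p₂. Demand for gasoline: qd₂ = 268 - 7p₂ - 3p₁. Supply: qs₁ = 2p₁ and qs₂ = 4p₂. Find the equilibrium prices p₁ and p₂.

p₁ = 90/7, p₂ = 146/7

Market 1: 114 - 2p₁ - 3p₂ = 2p₁ → 4p₁ + 3p₂ = 114.
Market 2: 11p₂ + 3p₁ = 268.
Eliminating p₂: 11×(1) − 3×(2) gives 35p₁ = 450, so p₁ = 90/7.
Back-substitute into (2): p₂ = (268 − 3×90/7) / 11 = 146/7.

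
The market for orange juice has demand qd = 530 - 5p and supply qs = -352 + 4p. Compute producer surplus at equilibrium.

Equilibrium: 530 - 5p = -352 + 4p gives p* = 98, q* = 40.
Supply starts at p = 88 (where qs = 0).
PS = ½(98 − 88)(40) = 200.

Producer surplus = 200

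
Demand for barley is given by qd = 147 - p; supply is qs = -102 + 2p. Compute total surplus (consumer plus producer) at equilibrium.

Equilibrium: 147 - p = -102 + 2p gives p* = 83, q* = 64.
Demand choke price: p = 147; supply starts at p = 51.
CS = ½(147 − 83)(64) = 2048; PS = ½(83 − 51)(64) = 1024.

Total surplus = 3072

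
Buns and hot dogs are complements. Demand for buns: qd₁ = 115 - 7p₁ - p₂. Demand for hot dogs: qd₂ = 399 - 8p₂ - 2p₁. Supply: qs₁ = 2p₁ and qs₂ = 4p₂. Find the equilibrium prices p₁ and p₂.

Market 1: 115 - 7p₁ - p₂ = 2p₁ → 9p₁ + p₂ = 115.
Market 2: 12p₂ + 2p₁ = 399.
Eliminating p₂: 12×(1) − 1×(2) gives 106p₁ = 981, so p₁ = 981/106.
Back-substitute into (2): p₂ = (399 − 2×981/106) / 12 = 3361/106.

p₁ = 981/106, p₂ = 3361/106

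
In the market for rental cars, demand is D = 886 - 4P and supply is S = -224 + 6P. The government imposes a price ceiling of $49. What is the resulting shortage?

Equilibrium price would be P* = 111, so the ceiling at 49 binds.
At P = 49: D = 886 − 4(49) = 690, S = -224 + 6(49) = 70.
Shortage = 690 − 70 = 620.

Shortage = 620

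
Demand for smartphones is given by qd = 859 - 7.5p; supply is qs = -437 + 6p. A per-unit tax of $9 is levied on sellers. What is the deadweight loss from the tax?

Deadweight loss = 135

Pre-tax equilibrium: p* = 96, q* = 139.
Tax on sellers shifts supply to qs = -437 + 6(p − 9) = -491 + 6p.
859 - 7.5p = -491 + 6p gives buyer price pb = 100; sellers receive ps = 100 − 9 = 91.
New quantity: q = 859 − 7.5(100) = 109.
DWL = ½ × 9 × (139 − 109) = 135.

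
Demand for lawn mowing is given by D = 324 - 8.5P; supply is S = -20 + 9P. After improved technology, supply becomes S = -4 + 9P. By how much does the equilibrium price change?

Original equilibrium: P* = 688/35, Q* = 5492/35.
New equilibrium: 324 - 8.5P = -4 + 9P, so 328 = 17.5P and P' = 656/35; Q' = 324 − 8.5(656/35) = 5764/35.
Change in price: 656/35 − 688/35 = -32/35.

ΔP = -32/35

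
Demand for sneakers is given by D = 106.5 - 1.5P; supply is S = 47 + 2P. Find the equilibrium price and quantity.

Set D = S: 106.5 - 1.5P = 47 + 2P.
59.5 = 3.5P, so P* = 17.
Q* = 106.5 − 1.5(17) = 81.

P* = 17, Q* = 81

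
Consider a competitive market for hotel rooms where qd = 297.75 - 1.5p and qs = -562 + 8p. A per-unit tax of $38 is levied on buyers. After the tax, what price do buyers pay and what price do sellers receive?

Pre-tax equilibrium: p* = 90.5, q* = 162.
Tax on buyers shifts demand to qd = 297.75 − 1.5(p + 38) = 240.75 - 1.5p.
240.75 - 1.5p = -562 + 8p gives seller price ps = 84.5; buyers pay pb = 84.5 + 38 = 122.5.
New quantity: q = 297.75 − 1.5(122.5) = 114.

Buyers pay $122.5, sellers receive $84.5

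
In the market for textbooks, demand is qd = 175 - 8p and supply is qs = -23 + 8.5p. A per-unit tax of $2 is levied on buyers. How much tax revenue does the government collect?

Tax revenue = 4670/33

Pre-tax equilibrium: p* = 12, q* = 79.
Tax on buyers shifts demand to qd = 175 − 8(p + 2) = 159 - 8p.
159 - 8p = -23 + 8.5p gives seller price ps = 364/33; buyers pay pb = 364/33 + 2 = 430/33.
New quantity: q = 175 − 8(430/33) = 2335/33.
Revenue = 2 × 2335/33 = 4670/33.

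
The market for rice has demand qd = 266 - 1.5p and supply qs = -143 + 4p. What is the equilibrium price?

Set qd = qs: 266 - 1.5p = -143 + 4p.
409 = 5.5p, so p* = 818/11.
q* = 266 − 1.5(818/11) = 1699/11.

p* = 818/11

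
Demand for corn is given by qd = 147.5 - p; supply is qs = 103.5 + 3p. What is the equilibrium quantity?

Set qd = qs: 147.5 - p = 103.5 + 3p.
44 = 4p, so p* = 11.
q* = 147.5 − 1(11) = 136.5.

q* = 136.5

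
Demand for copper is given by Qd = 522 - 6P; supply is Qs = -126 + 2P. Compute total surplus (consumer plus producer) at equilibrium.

Total surplus = 432

Equilibrium: 522 - 6P = -126 + 2P gives P* = 81, Q* = 36.
Demand choke price: P = 87; supply starts at P = 63.
CS = ½(87 − 81)(36) = 108; PS = ½(81 − 63)(36) = 324.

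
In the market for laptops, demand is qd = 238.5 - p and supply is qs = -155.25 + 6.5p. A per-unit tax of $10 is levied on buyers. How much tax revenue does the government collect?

Tax revenue = 5320/3

Pre-tax equilibrium: p* = 52.5, q* = 186.
Tax on buyers shifts demand to qd = 238.5 − 1(p + 10) = 228.5 - p.
228.5 - p = -155.25 + 6.5p gives seller price ps = 307/6; buyers pay pb = 307/6 + 10 = 367/6.
New quantity: q = 238.5 − 1(367/6) = 532/3.
Revenue = 10 × 532/3 = 5320/3.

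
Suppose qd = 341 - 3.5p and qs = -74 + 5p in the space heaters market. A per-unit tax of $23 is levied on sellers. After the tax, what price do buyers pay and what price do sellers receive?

Buyers pay 1060/17, sellers receive 669/17

Pre-tax equilibrium: p* = 830/17, q* = 2892/17.
Tax on sellers shifts supply to qs = -74 + 5(p − 23) = -189 + 5p.
341 - 3.5p = -189 + 5p gives buyer price pb = 1060/17; sellers receive ps = 1060/17 − 23 = 669/17.
New quantity: q = 341 − 3.5(1060/17) = 2087/17.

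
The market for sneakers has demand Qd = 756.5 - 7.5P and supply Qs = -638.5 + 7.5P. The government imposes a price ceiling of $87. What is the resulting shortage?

Shortage = 90

Equilibrium price would be P* = 93, so the ceiling at 87 binds.
At P = 87: Qd = 756.5 − 7.5(87) = 104, Qs = -638.5 + 7.5(87) = 14.
Shortage = 104 − 14 = 90.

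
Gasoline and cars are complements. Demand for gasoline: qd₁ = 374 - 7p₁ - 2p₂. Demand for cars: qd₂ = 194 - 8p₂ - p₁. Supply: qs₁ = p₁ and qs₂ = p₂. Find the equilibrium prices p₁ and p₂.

p₁ = 1489/35, p₂ = 589/35

Market 1: 374 - 7p₁ - 2p₂ = p₁ → 8p₁ + 2p₂ = 374.
Market 2: 9p₂ + p₁ = 194.
Eliminating p₂: 9×(1) − 2×(2) gives 70p₁ = 2978, so p₁ = 1489/35.
Back-substitute into (2): p₂ = (194 − 1×1489/35) / 9 = 589/35.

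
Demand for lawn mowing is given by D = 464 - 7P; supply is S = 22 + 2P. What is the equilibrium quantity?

Q* = 1082/9

Set D = S: 464 - 7P = 22 + 2P.
442 = 9P, so P* = 442/9.
Q* = 464 − 7(442/9) = 1082/9.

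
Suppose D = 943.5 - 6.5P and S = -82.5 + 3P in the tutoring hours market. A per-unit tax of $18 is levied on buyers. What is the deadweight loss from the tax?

Deadweight loss = 6318/19

Pre-tax equilibrium: P* = 108, Q* = 241.5.
Tax on buyers shifts demand to D = 943.5 − 6.5(P + 18) = 826.5 - 6.5P.
826.5 - 6.5P = -82.5 + 3P gives seller price Ps = 1818/19; buyers pay Pb = 1818/19 + 18 = 2160/19.
New quantity: Q = 943.5 − 6.5(2160/19) = 7773/38.
DWL = ½ × 18 × (241.5 − 7773/38) = 6318/19.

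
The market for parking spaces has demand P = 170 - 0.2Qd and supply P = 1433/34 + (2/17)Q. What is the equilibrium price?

P* = 89.5

Set the two price expressions equal: 170 - 0.2Q = 1433/34 + (2/17)Q.
4347/34 = (27/85)Q, so Q* = 402.5.
P* = 170 − (0.2)(402.5) = 89.5.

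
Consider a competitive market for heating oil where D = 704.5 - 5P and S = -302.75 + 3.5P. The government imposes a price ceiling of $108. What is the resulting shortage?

Shortage = 89.25

Equilibrium price would be P* = 118.5, so the ceiling at 108 binds.
At P = 108: D = 704.5 − 5(108) = 164.5, S = -302.75 + 3.5(108) = 75.25.
Shortage = 164.5 − 75.25 = 89.25.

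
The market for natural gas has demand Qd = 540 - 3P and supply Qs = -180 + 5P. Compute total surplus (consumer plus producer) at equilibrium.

Total surplus = 19440

Equilibrium: 540 - 3P = -180 + 5P gives P* = 90, Q* = 270.
Demand choke price: P = 180; supply starts at P = 36.
CS = ½(180 − 90)(270) = 12150; PS = ½(90 − 36)(270) = 7290.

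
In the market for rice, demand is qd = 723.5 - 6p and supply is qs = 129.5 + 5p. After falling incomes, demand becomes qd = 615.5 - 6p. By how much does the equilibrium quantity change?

Δq = -540/11

Original equilibrium: p* = 54, q* = 399.5.
New equilibrium: 615.5 - 6p = 129.5 + 5p, so 486 = 11p and p' = 486/11; q' = 615.5 − 6(486/11) = 7709/22.
Change in quantity: 7709/22 − 399.5 = -540/11.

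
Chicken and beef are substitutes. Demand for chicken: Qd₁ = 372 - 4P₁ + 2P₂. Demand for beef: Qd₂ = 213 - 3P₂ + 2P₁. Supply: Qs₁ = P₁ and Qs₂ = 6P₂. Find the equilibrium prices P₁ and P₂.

Market 1: 372 - 4P₁ + 2P₂ = P₁ → 5P₁ - 2P₂ = 372.
Market 2: 9P₂ - 2P₁ = 213.
Eliminating P₂: 9×(1) + 2×(2) gives 41P₁ = 3774, so P₁ = 3774/41.
Back-substitute into (2): P₂ = (213 + 2×3774/41) / 9 = 1809/41.

P₁ = 3774/41, P₂ = 1809/41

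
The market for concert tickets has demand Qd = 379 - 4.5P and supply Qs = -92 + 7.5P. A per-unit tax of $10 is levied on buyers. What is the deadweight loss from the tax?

Deadweight loss = 140.625

Pre-tax equilibrium: P* = 39.25, Q* = 202.375.
Tax on buyers shifts demand to Qd = 379 − 4.5(P + 10) = 334 - 4.5P.
334 - 4.5P = -92 + 7.5P gives seller price Ps = 35.5; buyers pay Pb = 35.5 + 10 = 45.5.
New quantity: Q = 379 − 4.5(45.5) = 174.25.
DWL = ½ × 10 × (202.375 − 174.25) = 140.625.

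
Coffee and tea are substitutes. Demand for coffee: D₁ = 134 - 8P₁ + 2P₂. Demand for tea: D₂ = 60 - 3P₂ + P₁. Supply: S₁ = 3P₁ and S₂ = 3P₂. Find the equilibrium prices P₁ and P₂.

P₁ = 14.4375, P₂ = 12.40625

Market 1: 134 - 8P₁ + 2P₂ = 3P₁ → 11P₁ - 2P₂ = 134.
Market 2: 6P₂ - P₁ = 60.
Eliminating P₂: 6×(1) + 2×(2) gives 64P₁ = 924, so P₁ = 14.4375.
Back-substitute into (2): P₂ = (60 + 1×14.4375) / 6 = 12.40625.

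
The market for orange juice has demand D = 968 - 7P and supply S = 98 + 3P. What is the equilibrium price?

P* = 87

Set D = S: 968 - 7P = 98 + 3P.
870 = 10P, so P* = 87.
Q* = 968 − 7(87) = 359.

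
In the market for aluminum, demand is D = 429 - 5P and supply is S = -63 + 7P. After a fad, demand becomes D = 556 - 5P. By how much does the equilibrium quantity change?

Original equilibrium: P* = 41, Q* = 224.
New equilibrium: 556 - 5P = -63 + 7P, so 619 = 12P and P' = 619/12; Q' = 556 − 5(619/12) = 3577/12.
Change in quantity: 3577/12 − 224 = 889/12.

ΔQ = 889/12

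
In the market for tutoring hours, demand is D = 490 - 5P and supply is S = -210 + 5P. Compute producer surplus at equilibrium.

Equilibrium: 490 - 5P = -210 + 5P gives P* = 70, Q* = 140.
Supply starts at P = 42 (where S = 0).
PS = ½(70 − 42)(140) = 1960.

Producer surplus = 1960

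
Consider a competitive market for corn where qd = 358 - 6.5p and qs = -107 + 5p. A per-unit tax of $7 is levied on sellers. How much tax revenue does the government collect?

Tax revenue = 12138/23

Pre-tax equilibrium: p* = 930/23, q* = 2189/23.
Tax on sellers shifts supply to qs = -107 + 5(p − 7) = -142 + 5p.
358 - 6.5p = -142 + 5p gives buyer price pb = 1000/23; sellers receive ps = 1000/23 − 7 = 839/23.
New quantity: q = 358 − 6.5(1000/23) = 1734/23.
Revenue = 7 × 1734/23 = 12138/23.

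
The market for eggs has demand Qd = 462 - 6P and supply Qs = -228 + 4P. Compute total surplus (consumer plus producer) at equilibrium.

Equilibrium: 462 - 6P = -228 + 4P gives P* = 69, Q* = 48.
Demand choke price: P = 77; supply starts at P = 57.
CS = ½(77 − 69)(48) = 192; PS = ½(69 − 57)(48) = 288.

Total surplus = 480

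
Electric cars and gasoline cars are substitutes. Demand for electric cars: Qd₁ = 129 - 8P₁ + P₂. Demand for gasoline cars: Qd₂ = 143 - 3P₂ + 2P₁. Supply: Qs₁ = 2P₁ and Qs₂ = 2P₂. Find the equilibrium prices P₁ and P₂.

P₁ = 197/12, P₂ = 211/6

Market 1: 129 - 8P₁ + P₂ = 2P₁ → 10P₁ - P₂ = 129.
Market 2: 5P₂ - 2P₁ = 143.
Eliminating P₂: 5×(1) + 1×(2) gives 48P₁ = 788, so P₁ = 197/12.
Back-substitute into (2): P₂ = (143 + 2×197/12) / 5 = 211/6.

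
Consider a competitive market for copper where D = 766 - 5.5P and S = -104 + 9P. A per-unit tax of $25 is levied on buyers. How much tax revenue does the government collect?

Tax revenue = 254225/29

Pre-tax equilibrium: P* = 60, Q* = 436.
Tax on buyers shifts demand to D = 766 − 5.5(P + 25) = 628.5 - 5.5P.
628.5 - 5.5P = -104 + 9P gives seller price Ps = 1465/29; buyers pay Pb = 1465/29 + 25 = 2190/29.
New quantity: Q = 766 − 5.5(2190/29) = 10169/29.
Revenue = 25 × 10169/29 = 254225/29.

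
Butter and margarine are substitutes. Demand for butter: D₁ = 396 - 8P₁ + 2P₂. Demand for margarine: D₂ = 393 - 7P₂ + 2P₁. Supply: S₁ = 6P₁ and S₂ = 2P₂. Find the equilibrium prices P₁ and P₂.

Market 1: 396 - 8P₁ + 2P₂ = 6P₁ → 14P₁ - 2P₂ = 396.
Market 2: 9P₂ - 2P₁ = 393.
Eliminating P₂: 9×(1) + 2×(2) gives 122P₁ = 4350, so P₁ = 2175/61.
Back-substitute into (2): P₂ = (393 + 2×2175/61) / 9 = 3147/61.

P₁ = 2175/61, P₂ = 3147/61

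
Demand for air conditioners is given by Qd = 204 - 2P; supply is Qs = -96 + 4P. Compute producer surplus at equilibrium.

Producer surplus = 1352

Equilibrium: 204 - 2P = -96 + 4P gives P* = 50, Q* = 104.
Supply starts at P = 24 (where Qs = 0).
PS = ½(50 − 24)(104) = 1352.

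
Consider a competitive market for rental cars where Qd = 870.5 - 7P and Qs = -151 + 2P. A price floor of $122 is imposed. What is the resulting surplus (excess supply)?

Equilibrium price would be P* = 113.5, so the floor at 122 binds.
At P = 122: Qd = 16.5, Qs = 93.
Surplus = 93 − 16.5 = 76.5.

Surplus = 76.5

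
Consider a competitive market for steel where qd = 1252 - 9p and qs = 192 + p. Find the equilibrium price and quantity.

p* = 106, q* = 298

Set qd = qs: 1252 - 9p = 192 + p.
1060 = 10p, so p* = 106.
q* = 1252 − 9(106) = 298.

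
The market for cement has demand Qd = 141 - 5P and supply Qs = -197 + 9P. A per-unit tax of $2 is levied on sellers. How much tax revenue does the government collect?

Pre-tax equilibrium: P* = 169/7, Q* = 142/7.
Tax on sellers shifts supply to Qs = -197 + 9(P − 2) = -215 + 9P.
141 - 5P = -215 + 9P gives buyer price Pb = 178/7; sellers receive Ps = 178/7 − 2 = 164/7.
New quantity: Q = 141 − 5(178/7) = 97/7.
Revenue = 2 × 97/7 = 194/7.

Tax revenue = 194/7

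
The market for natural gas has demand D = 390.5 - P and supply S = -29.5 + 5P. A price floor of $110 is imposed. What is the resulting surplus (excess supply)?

Equilibrium price would be P* = 70, so the floor at 110 binds.
At P = 110: D = 280.5, S = 520.5.
Surplus = 520.5 − 280.5 = 240.

Surplus = 240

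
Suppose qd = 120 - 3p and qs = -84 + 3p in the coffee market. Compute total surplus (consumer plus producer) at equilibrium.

Total surplus = 108

Equilibrium: 120 - 3p = -84 + 3p gives p* = 34, q* = 18.
Demand choke price: p = 40; supply starts at p = 28.
CS = ½(40 − 34)(18) = 54; PS = ½(34 − 28)(18) = 54.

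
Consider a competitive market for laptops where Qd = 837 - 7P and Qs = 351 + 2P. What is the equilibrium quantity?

Q* = 459

Set Qd = Qs: 837 - 7P = 351 + 2P.
486 = 9P, so P* = 54.
Q* = 837 − 7(54) = 459.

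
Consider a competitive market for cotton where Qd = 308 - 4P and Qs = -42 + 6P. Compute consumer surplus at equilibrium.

Equilibrium: 308 - 4P = -42 + 6P gives P* = 35, Q* = 168.
Demand choke price (Qd = 0): P = 77.
CS = ½(77 − 35)(168) = 3528.

Consumer surplus = 3528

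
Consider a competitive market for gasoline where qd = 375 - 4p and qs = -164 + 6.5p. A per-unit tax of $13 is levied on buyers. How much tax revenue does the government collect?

Pre-tax equilibrium: p* = 154/3, q* = 509/3.
Tax on buyers shifts demand to qd = 375 − 4(p + 13) = 323 - 4p.
323 - 4p = -164 + 6.5p gives seller price ps = 974/21; buyers pay pb = 974/21 + 13 = 1247/21.
New quantity: q = 375 − 4(1247/21) = 2887/21.
Revenue = 13 × 2887/21 = 37531/21.

Tax revenue = 37531/21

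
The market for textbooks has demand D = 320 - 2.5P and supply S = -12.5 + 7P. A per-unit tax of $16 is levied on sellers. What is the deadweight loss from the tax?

Pre-tax equilibrium: P* = 35, Q* = 232.5.
Tax on sellers shifts supply to S = -12.5 + 7(P − 16) = -124.5 + 7P.
320 - 2.5P = -124.5 + 7P gives buyer price Pb = 889/19; sellers receive Ps = 889/19 − 16 = 585/19.
New quantity: Q = 320 − 2.5(889/19) = 7715/38.
DWL = ½ × 16 × (232.5 − 7715/38) = 4480/19.

Deadweight loss = 4480/19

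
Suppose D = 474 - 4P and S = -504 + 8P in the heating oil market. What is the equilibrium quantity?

Q* = 148

Set D = S: 474 - 4P = -504 + 8P.
978 = 12P, so P* = 81.5.
Q* = 474 − 4(81.5) = 148.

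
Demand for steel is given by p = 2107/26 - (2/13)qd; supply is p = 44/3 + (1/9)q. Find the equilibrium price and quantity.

Set the two price expressions equal: 2107/26 - (2/13)q = 44/3 + (1/9)q.
5177/78 = (31/117)q, so q* = 250.5.
p* = 2107/26 − (2/13)(250.5) = 42.5.

p* = 42.5, q* = 250.5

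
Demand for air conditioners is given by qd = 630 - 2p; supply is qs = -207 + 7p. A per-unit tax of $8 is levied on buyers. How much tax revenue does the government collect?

Pre-tax equilibrium: p* = 93, q* = 444.
Tax on buyers shifts demand to qd = 630 − 2(p + 8) = 614 - 2p.
614 - 2p = -207 + 7p gives seller price ps = 821/9; buyers pay pb = 821/9 + 8 = 893/9.
New quantity: q = 630 − 2(893/9) = 3884/9.
Revenue = 8 × 3884/9 = 31072/9.

Tax revenue = 31072/9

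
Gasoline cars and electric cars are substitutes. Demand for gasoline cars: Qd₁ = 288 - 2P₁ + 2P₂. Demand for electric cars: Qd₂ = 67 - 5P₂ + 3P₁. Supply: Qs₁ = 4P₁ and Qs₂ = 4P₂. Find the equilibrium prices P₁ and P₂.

P₁ = 1363/24, P₂ = 26.375

Market 1: 288 - 2P₁ + 2P₂ = 4P₁ → 6P₁ - 2P₂ = 288.
Market 2: 9P₂ - 3P₁ = 67.
Eliminating P₂: 9×(1) + 2×(2) gives 48P₁ = 2726, so P₁ = 1363/24.
Back-substitute into (2): P₂ = (67 + 3×1363/24) / 9 = 26.375.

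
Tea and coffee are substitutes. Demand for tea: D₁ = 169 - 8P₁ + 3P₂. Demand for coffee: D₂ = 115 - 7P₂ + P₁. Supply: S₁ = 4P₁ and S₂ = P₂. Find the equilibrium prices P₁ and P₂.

Market 1: 169 - 8P₁ + 3P₂ = 4P₁ → 12P₁ - 3P₂ = 169.
Market 2: 8P₂ - P₁ = 115.
Eliminating P₂: 8×(1) + 3×(2) gives 93P₁ = 1697, so P₁ = 1697/93.
Back-substitute into (2): P₂ = (115 + 1×1697/93) / 8 = 1549/93.

P₁ = 1697/93, P₂ = 1549/93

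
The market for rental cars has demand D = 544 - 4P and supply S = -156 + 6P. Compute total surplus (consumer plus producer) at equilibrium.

Equilibrium: 544 - 4P = -156 + 6P gives P* = 70, Q* = 264.
Demand choke price: P = 136; supply starts at P = 26.
CS = ½(136 − 70)(264) = 8712; PS = ½(70 − 26)(264) = 5808.

Total surplus = 14520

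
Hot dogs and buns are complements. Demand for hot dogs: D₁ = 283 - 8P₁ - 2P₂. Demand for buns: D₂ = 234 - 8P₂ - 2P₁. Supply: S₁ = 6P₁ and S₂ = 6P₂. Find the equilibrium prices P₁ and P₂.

P₁ = 1747/96, P₂ = 1355/96

Market 1: 283 - 8P₁ - 2P₂ = 6P₁ → 14P₁ + 2P₂ = 283.
Market 2: 14P₂ + 2P₁ = 234.
Eliminating P₂: 14×(1) − 2×(2) gives 192P₁ = 3494, so P₁ = 1747/96.
Back-substitute into (2): P₂ = (234 − 2×1747/96) / 14 = 1355/96.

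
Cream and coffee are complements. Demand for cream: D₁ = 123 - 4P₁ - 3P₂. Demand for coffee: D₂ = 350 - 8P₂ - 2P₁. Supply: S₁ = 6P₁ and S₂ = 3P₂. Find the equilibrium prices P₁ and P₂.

P₁ = 303/104, P₂ = 1627/52

Market 1: 123 - 4P₁ - 3P₂ = 6P₁ → 10P₁ + 3P₂ = 123.
Market 2: 11P₂ + 2P₁ = 350.
Eliminating P₂: 11×(1) − 3×(2) gives 104P₁ = 303, so P₁ = 303/104.
Back-substitute into (2): P₂ = (350 − 2×303/104) / 11 = 1627/52.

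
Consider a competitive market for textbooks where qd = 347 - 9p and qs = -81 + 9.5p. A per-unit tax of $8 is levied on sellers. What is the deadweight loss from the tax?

Deadweight loss = 5472/37

Pre-tax equilibrium: p* = 856/37, q* = 5135/37.
Tax on sellers shifts supply to qs = -81 + 9.5(p − 8) = -157 + 9.5p.
347 - 9p = -157 + 9.5p gives buyer price pb = 1008/37; sellers receive ps = 1008/37 − 8 = 712/37.
New quantity: q = 347 − 9(1008/37) = 3767/37.
DWL = ½ × 8 × (5135/37 − 3767/37) = 5472/37.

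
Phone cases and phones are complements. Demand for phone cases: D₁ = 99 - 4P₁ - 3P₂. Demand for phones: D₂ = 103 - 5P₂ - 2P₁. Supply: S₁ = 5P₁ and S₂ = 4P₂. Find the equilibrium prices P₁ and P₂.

P₁ = 7.76, P₂ = 9.72

Market 1: 99 - 4P₁ - 3P₂ = 5P₁ → 9P₁ + 3P₂ = 99.
Market 2: 9P₂ + 2P₁ = 103.
Eliminating P₂: 9×(1) − 3×(2) gives 75P₁ = 582, so P₁ = 7.76.
Back-substitute into (2): P₂ = (103 − 2×7.76) / 9 = 9.72.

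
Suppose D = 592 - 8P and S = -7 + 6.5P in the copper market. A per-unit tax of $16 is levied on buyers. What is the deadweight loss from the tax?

Pre-tax equilibrium: P* = 1198/29, Q* = 7584/29.
Tax on buyers shifts demand to D = 592 − 8(P + 16) = 464 - 8P.
464 - 8P = -7 + 6.5P gives seller price Ps = 942/29; buyers pay Pb = 942/29 + 16 = 1406/29.
New quantity: Q = 592 − 8(1406/29) = 5920/29.
DWL = ½ × 16 × (7584/29 − 5920/29) = 13312/29.

Deadweight loss = 13312/29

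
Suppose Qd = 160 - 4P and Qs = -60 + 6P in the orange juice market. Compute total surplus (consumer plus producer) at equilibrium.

Total surplus = 1080

Equilibrium: 160 - 4P = -60 + 6P gives P* = 22, Q* = 72.
Demand choke price: P = 40; supply starts at P = 10.
CS = ½(40 − 22)(72) = 648; PS = ½(22 − 10)(72) = 432.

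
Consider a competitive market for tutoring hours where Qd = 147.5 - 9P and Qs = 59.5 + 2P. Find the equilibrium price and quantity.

Set Qd = Qs: 147.5 - 9P = 59.5 + 2P.
88 = 11P, so P* = 8.
Q* = 147.5 − 9(8) = 75.5.

P* = 8, Q* = 75.5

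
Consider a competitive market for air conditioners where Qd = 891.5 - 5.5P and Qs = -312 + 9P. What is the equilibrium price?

P* = 83

Set Qd = Qs: 891.5 - 5.5P = -312 + 9P.
1203.5 = 14.5P, so P* = 83.
Q* = 891.5 − 5.5(83) = 435.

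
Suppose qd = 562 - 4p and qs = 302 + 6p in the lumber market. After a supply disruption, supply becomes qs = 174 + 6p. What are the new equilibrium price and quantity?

p' = 38.8, q' = 406.8

Original equilibrium: p* = 26, q* = 458.
New equilibrium: 562 - 4p = 174 + 6p, so 388 = 10p and p' = 38.8; q' = 562 − 4(38.8) = 406.8.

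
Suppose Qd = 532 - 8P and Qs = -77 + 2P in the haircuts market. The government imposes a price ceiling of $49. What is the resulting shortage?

Shortage = 119

Equilibrium price would be P* = 60.9, so the ceiling at 49 binds.
At P = 49: Qd = 532 − 8(49) = 140, Qs = -77 + 2(49) = 21.
Shortage = 140 − 21 = 119.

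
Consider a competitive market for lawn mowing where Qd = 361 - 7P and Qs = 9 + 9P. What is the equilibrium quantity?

Set Qd = Qs: 361 - 7P = 9 + 9P.
352 = 16P, so P* = 22.
Q* = 361 − 7(22) = 207.

Q* = 207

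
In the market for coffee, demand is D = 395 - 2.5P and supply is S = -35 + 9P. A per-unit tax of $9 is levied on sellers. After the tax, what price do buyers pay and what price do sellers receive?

Buyers pay 1022/23, sellers receive 815/23

Pre-tax equilibrium: P* = 860/23, Q* = 6935/23.
Tax on sellers shifts supply to S = -35 + 9(P − 9) = -116 + 9P.
395 - 2.5P = -116 + 9P gives buyer price Pb = 1022/23; sellers receive Ps = 1022/23 − 9 = 815/23.
New quantity: Q = 395 − 2.5(1022/23) = 6530/23.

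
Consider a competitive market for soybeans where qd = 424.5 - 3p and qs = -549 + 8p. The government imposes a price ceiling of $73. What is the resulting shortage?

Shortage = 170.5

Equilibrium price would be p* = 88.5, so the ceiling at 73 binds.
At p = 73: qd = 424.5 − 3(73) = 205.5, qs = -549 + 8(73) = 35.
Shortage = 205.5 − 35 = 170.5.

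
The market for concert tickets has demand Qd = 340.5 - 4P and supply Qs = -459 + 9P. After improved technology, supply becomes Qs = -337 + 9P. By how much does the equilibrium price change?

ΔP = -122/13

Original equilibrium: P* = 61.5, Q* = 94.5.
New equilibrium: 340.5 - 4P = -337 + 9P, so 677.5 = 13P and P' = 1355/26; Q' = 340.5 − 4(1355/26) = 3433/26.
Change in price: 1355/26 − 61.5 = -122/13.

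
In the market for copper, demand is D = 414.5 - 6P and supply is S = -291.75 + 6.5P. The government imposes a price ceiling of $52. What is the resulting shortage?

Shortage = 56.25

Equilibrium price would be P* = 56.5, so the ceiling at 52 binds.
At P = 52: D = 414.5 − 6(52) = 102.5, S = -291.75 + 6.5(52) = 46.25.
Shortage = 102.5 − 46.25 = 56.25.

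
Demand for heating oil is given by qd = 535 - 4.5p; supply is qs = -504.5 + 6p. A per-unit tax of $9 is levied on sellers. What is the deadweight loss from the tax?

Deadweight loss = 729/7

Pre-tax equilibrium: p* = 99, q* = 89.5.
Tax on sellers shifts supply to qs = -504.5 + 6(p − 9) = -558.5 + 6p.
535 - 4.5p = -558.5 + 6p gives buyer price pb = 729/7; sellers receive ps = 729/7 − 9 = 666/7.
New quantity: q = 535 − 4.5(729/7) = 929/14.
DWL = ½ × 9 × (89.5 − 929/14) = 729/7.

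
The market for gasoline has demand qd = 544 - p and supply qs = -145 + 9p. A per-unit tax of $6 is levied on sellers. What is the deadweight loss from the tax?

Pre-tax equilibrium: p* = 68.9, q* = 475.1.
Tax on sellers shifts supply to qs = -145 + 9(p − 6) = -199 + 9p.
544 - p = -199 + 9p gives buyer price pb = 74.3; sellers receive ps = 74.3 − 6 = 68.3.
New quantity: q = 544 − 1(74.3) = 469.7.
DWL = ½ × 6 × (475.1 − 469.7) = 16.2.

Deadweight loss = 16.2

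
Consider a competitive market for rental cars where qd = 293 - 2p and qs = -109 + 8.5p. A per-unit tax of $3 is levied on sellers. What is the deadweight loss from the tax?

Deadweight loss = 51/7

Pre-tax equilibrium: p* = 268/7, q* = 1515/7.
Tax on sellers shifts supply to qs = -109 + 8.5(p − 3) = -134.5 + 8.5p.
293 - 2p = -134.5 + 8.5p gives buyer price pb = 285/7; sellers receive ps = 285/7 − 3 = 264/7.
New quantity: q = 293 − 2(285/7) = 1481/7.
DWL = ½ × 3 × (1515/7 − 1481/7) = 51/7.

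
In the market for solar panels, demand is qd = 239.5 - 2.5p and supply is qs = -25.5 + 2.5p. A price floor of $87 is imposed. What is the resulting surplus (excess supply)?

Surplus = 170

Equilibrium price would be p* = 53, so the floor at 87 binds.
At p = 87: qd = 22, qs = 192.
Surplus = 192 − 22 = 170.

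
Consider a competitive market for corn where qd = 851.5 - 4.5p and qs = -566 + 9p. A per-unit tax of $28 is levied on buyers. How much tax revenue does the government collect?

Tax revenue = 8260

Pre-tax equilibrium: p* = 105, q* = 379.
Tax on buyers shifts demand to qd = 851.5 − 4.5(p + 28) = 725.5 - 4.5p.
725.5 - 4.5p = -566 + 9p gives seller price ps = 287/3; buyers pay pb = 287/3 + 28 = 371/3.
New quantity: q = 851.5 − 4.5(371/3) = 295.
Revenue = 28 × 295 = 8260.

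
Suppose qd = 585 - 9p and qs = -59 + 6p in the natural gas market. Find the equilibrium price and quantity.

p* = 644/15, q* = 198.6

Set qd = qs: 585 - 9p = -59 + 6p.
644 = 15p, so p* = 644/15.
q* = 585 − 9(644/15) = 198.6.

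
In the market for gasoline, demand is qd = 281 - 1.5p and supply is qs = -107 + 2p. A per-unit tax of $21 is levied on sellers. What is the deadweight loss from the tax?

Pre-tax equilibrium: p* = 776/7, q* = 803/7.
Tax on sellers shifts supply to qs = -107 + 2(p − 21) = -149 + 2p.
281 - 1.5p = -149 + 2p gives buyer price pb = 860/7; sellers receive ps = 860/7 − 21 = 713/7.
New quantity: q = 281 − 1.5(860/7) = 677/7.
DWL = ½ × 21 × (803/7 − 677/7) = 189.

Deadweight loss = 189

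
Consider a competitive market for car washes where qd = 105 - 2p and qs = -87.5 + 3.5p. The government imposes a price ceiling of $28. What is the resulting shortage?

Equilibrium price would be p* = 35, so the ceiling at 28 binds.
At p = 28: qd = 105 − 2(28) = 49, qs = -87.5 + 3.5(28) = 10.5.
Shortage = 49 − 10.5 = 38.5.

Shortage = 38.5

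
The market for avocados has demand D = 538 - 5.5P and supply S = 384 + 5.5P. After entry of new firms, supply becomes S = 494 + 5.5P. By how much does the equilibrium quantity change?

Original equilibrium: P* = 14, Q* = 461.
New equilibrium: 538 - 5.5P = 494 + 5.5P, so 44 = 11P and P' = 4; Q' = 538 − 5.5(4) = 516.
Change in quantity: 516 − 461 = 55.

ΔQ = 55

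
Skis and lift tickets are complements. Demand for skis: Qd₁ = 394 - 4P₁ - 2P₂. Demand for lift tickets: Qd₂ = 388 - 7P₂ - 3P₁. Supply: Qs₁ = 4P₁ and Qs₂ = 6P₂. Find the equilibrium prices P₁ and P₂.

P₁ = 2173/49, P₂ = 961/49

Market 1: 394 - 4P₁ - 2P₂ = 4P₁ → 8P₁ + 2P₂ = 394.
Market 2: 13P₂ + 3P₁ = 388.
Eliminating P₂: 13×(1) − 2×(2) gives 98P₁ = 4346, so P₁ = 2173/49.
Back-substitute into (2): P₂ = (388 − 3×2173/49) / 13 = 961/49.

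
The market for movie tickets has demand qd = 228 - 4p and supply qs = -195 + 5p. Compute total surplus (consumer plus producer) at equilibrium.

Total surplus = 360

Equilibrium: 228 - 4p = -195 + 5p gives p* = 47, q* = 40.
Demand choke price: p = 57; supply starts at p = 39.
CS = ½(57 − 47)(40) = 200; PS = ½(47 − 39)(40) = 160.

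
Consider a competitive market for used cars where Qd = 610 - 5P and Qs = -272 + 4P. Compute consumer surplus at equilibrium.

Equilibrium: 610 - 5P = -272 + 4P gives P* = 98, Q* = 120.
Demand choke price (Qd = 0): P = 122.
CS = ½(122 − 98)(120) = 1440.

Consumer surplus = 1440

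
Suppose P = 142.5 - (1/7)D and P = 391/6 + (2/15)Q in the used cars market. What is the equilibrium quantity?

Set the two price expressions equal: 142.5 - (1/7)Q = 391/6 + (2/15)Q.
232/3 = (29/105)Q, so Q* = 280.
P* = 142.5 − (1/7)(280) = 102.5.

Q* = 280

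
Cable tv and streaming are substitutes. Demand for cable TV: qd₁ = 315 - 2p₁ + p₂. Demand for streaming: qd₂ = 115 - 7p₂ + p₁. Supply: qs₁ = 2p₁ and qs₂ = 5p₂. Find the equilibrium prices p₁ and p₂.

Market 1: 315 - 2p₁ + p₂ = 2p₁ → 4p₁ - p₂ = 315.
Market 2: 12p₂ - p₁ = 115.
Eliminating p₂: 12×(1) + 1×(2) gives 47p₁ = 3895, so p₁ = 3895/47.
Back-substitute into (2): p₂ = (115 + 1×3895/47) / 12 = 775/47.

p₁ = 3895/47, p₂ = 775/47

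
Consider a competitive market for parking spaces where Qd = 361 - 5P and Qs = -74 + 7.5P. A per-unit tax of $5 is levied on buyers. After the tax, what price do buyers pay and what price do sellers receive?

Buyers pay $37.8, sellers receive $32.8

Pre-tax equilibrium: P* = 34.8, Q* = 187.
Tax on buyers shifts demand to Qd = 361 − 5(P + 5) = 336 - 5P.
336 - 5P = -74 + 7.5P gives seller price Ps = 32.8; buyers pay Pb = 32.8 + 5 = 37.8.
New quantity: Q = 361 − 5(37.8) = 172.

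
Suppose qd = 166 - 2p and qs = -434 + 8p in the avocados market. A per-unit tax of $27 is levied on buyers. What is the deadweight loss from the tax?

Pre-tax equilibrium: p* = 60, q* = 46.
Tax on buyers shifts demand to qd = 166 − 2(p + 27) = 112 - 2p.
112 - 2p = -434 + 8p gives seller price ps = 54.6; buyers pay pb = 54.6 + 27 = 81.6.
New quantity: q = 166 − 2(81.6) = 2.8.
DWL = ½ × 27 × (46 − 2.8) = 583.2.

Deadweight loss = 583.2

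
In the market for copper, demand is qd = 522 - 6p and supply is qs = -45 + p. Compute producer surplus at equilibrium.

Equilibrium: 522 - 6p = -45 + p gives p* = 81, q* = 36.
Supply starts at p = 45 (where qs = 0).
PS = ½(81 − 45)(36) = 648.

Producer surplus = 648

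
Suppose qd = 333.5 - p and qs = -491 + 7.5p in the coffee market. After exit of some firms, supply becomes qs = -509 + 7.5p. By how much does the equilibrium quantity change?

Original equilibrium: p* = 97, q* = 236.5.
New equilibrium: 333.5 - p = -509 + 7.5p, so 842.5 = 8.5p and p' = 1685/17; q' = 333.5 − 1(1685/17) = 7969/34.
Change in quantity: 7969/34 − 236.5 = -36/17.

Δq = -36/17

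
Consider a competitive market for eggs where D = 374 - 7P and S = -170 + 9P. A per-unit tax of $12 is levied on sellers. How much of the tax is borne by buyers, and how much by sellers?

Buyers bear $6.75, sellers bear $5.25

Pre-tax equilibrium: P* = 34, Q* = 136.
Tax on sellers shifts supply to S = -170 + 9(P − 12) = -278 + 9P.
374 - 7P = -278 + 9P gives buyer price Pb = 40.75; sellers receive Ps = 40.75 − 12 = 28.75.
New quantity: Q = 374 − 7(40.75) = 88.75.
Buyer burden = 40.75 − 34 = 6.75; seller burden = 34 − 28.75 = 5.25.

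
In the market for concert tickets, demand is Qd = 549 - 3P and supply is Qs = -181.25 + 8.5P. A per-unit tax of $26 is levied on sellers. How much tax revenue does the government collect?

Pre-tax equilibrium: P* = 63.5, Q* = 358.5.
Tax on sellers shifts supply to Qs = -181.25 + 8.5(P − 26) = -402.25 + 8.5P.
549 - 3P = -402.25 + 8.5P gives buyer price Pb = 3805/46; sellers receive Ps = 3805/46 − 26 = 2609/46.
New quantity: Q = 549 − 3(3805/46) = 13839/46.
Revenue = 26 × 13839/46 = 179907/23.

Tax revenue = 179907/23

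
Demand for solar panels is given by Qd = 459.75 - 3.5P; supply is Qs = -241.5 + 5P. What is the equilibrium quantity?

Set Qd = Qs: 459.75 - 3.5P = -241.5 + 5P.
701.25 = 8.5P, so P* = 82.5.
Q* = 459.75 − 3.5(82.5) = 171.

Q* = 171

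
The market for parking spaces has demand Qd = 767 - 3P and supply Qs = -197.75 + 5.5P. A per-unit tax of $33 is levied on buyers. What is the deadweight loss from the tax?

Pre-tax equilibrium: P* = 113.5, Q* = 426.5.
Tax on buyers shifts demand to Qd = 767 − 3(P + 33) = 668 - 3P.
668 - 3P = -197.75 + 5.5P gives seller price Ps = 3463/34; buyers pay Pb = 3463/34 + 33 = 4585/34.
New quantity: Q = 767 − 3(4585/34) = 12323/34.
DWL = ½ × 33 × (426.5 − 12323/34) = 35937/34.

Deadweight loss = 35937/34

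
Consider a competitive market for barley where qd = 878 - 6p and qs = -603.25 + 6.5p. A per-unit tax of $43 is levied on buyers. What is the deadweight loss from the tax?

Pre-tax equilibrium: p* = 118.5, q* = 167.
Tax on buyers shifts demand to qd = 878 − 6(p + 43) = 620 - 6p.
620 - 6p = -603.25 + 6.5p gives seller price ps = 97.86; buyers pay pb = 97.86 + 43 = 140.86.
New quantity: q = 878 − 6(140.86) = 32.84.
DWL = ½ × 43 × (167 − 32.84) = 2884.44.

Deadweight loss = 2884.44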